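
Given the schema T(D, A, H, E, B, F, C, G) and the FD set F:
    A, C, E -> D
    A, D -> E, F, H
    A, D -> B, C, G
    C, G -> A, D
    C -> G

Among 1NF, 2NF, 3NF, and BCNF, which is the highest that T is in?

BCNF

Candidate keys: {A, D}, {C}. Prime attributes: {A, C, D}.
Every FD has a superkey on the left, so the relation is in BCNF.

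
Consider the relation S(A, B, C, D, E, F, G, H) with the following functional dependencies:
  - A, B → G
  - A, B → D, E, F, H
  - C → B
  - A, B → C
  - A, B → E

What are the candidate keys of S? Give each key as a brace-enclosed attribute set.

{A} never appears on the right of any FD, so every key must include it.
Closure of {A, B} is {A, B, C, D, E, F, G, H}, the whole schema; {A, B} is a candidate key.
Closure of {A, C} is {A, B, C, D, E, F, G, H}, the whole schema; {A, C} is a candidate key.
Any other superkey properly contains one of these, so there are no further candidate keys.

{A, B}, {A, C}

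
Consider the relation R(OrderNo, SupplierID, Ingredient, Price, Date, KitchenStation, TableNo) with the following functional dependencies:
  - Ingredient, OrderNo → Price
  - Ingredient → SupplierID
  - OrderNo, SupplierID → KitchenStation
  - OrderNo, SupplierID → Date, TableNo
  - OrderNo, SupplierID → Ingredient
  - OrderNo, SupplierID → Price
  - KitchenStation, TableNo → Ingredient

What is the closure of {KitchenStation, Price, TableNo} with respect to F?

{Ingredient, KitchenStation, Price, SupplierID, TableNo}

Start with {KitchenStation, Price, TableNo}.
KitchenStation, TableNo → Ingredient applies; add {Ingredient} → now {Ingredient, KitchenStation, Price, TableNo}.
Ingredient → SupplierID applies; add {SupplierID} → now {Ingredient, KitchenStation, Price, SupplierID, TableNo}.
No further FD applies.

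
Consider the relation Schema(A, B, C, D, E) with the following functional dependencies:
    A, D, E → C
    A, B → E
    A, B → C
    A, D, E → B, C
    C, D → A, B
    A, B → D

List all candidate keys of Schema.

Closure of {A, B} is {A, B, C, D, E}, the whole schema; {A, B} is a candidate key.
Closure of {C, D} is {A, B, C, D, E}, the whole schema; {C, D} is a candidate key.
Closure of {A, D, E} is {A, B, C, D, E}, the whole schema; {A, D, E} is a candidate key.
These are minimal and exhaustive — every other superkey contains one of them.

{A, B}, {A, D, E}, {C, D}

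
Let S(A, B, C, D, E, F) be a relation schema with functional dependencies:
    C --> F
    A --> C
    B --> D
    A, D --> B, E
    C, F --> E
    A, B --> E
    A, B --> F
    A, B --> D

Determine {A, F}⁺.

Start with {A, F}.
A --> C applies; add {C} → now {A, C, F}.
C, F --> E applies; add {E} → now {A, C, E, F}.
No further FD applies.

{A, C, E, F}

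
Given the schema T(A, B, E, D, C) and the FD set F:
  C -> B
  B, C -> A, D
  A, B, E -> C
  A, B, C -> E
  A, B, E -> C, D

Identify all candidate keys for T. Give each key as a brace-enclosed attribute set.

{A, B, E}, {C}

{C}⁺ = {A, B, C, D, E} — all of the relation — so {C} is a candidate key.
{A, B, E}⁺ = {A, B, C, D, E} — all of the relation — so {A, B, E} is a candidate key.
No proper subset of any of these is a key, and no other minimal superkey exists.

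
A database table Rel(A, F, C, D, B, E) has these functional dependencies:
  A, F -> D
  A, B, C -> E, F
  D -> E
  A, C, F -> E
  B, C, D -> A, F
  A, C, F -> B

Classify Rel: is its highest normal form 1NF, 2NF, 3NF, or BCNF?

Candidate keys: {A, B, C}, {A, C, F}, {B, C, D}. Prime attributes: {A, B, C, D, F}.
A, F -> D: {A, F}⁺ = {A, D, E, F}, which is not all of the attributes, so the left side is not a superkey — BCNF is violated.
D -> E determines the non-prime attribute {E} from a non-superkey — 3NF is violated.
Since {A, F} ⊂ {A, C, F} and {A, F}⁺ ⊇ {E} with {E} non-prime, there is a partial dependency; 2NF fails.

1NF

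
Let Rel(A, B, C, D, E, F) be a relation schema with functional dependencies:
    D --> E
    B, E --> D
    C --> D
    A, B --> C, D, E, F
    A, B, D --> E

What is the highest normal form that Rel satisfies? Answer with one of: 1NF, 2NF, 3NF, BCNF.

2NF

Candidate key: {A, B}. Prime attributes: {A, B}.
D --> E breaks BCNF: {D}⁺ = {D, E}, so {D} is not a superkey.
D --> E determines the non-prime attribute {E} from a non-superkey — 3NF is violated.
No non-prime attribute depends on a proper subset of any candidate key, so 2NF holds.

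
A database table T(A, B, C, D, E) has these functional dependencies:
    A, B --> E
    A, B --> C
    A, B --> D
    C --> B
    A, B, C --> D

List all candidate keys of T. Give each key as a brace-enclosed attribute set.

No FD produces {A}, so it must be in every candidate key.
{A, B} is a candidate key since {A, B}⁺ = {A, B, C, D, E} covers every attribute.
{A, C} is a candidate key since {A, C}⁺ = {A, B, C, D, E} covers every attribute.
Any other superkey properly contains one of these, so there are no further candidate keys.

{A, B}, {A, C}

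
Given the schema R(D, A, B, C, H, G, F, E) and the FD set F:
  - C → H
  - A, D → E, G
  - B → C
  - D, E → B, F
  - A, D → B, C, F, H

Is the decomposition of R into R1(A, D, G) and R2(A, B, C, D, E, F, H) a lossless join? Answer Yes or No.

Yes

Common attributes: {A, D}; their closure is {A, B, C, D, E, F, G, H}.
This includes all of R1, so the common attributes are a superkey of R1 — the join is lossless.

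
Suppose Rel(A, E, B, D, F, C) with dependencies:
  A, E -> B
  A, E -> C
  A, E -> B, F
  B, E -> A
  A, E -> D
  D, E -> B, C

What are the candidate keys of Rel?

{A, E}, {B, E}, {D, E}

No FD produces {E}, so it must be in every candidate key.
{A, E}⁺ = {A, B, C, D, E, F} — all of the relation — so {A, E} is a candidate key.
{B, E}⁺ = {A, B, C, D, E, F} — all of the relation — so {B, E} is a candidate key.
{D, E}⁺ = {A, B, C, D, E, F} — all of the relation — so {D, E} is a candidate key.
These are minimal and exhaustive — every other superkey contains one of them.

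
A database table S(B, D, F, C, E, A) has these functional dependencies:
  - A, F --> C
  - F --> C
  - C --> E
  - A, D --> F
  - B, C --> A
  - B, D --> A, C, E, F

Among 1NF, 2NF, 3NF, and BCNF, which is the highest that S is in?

Candidate key: {B, D}. Prime attributes: {B, D}.
A, F --> C breaks BCNF: {A, F}⁺ = {A, C, E, F}, so {A, F} is not a superkey.
Because {C} is non-prime and the left side of A, F --> C is not a superkey, the relation is not in 3NF.
No non-prime attribute depends on a proper subset of any candidate key, so 2NF holds.

2NF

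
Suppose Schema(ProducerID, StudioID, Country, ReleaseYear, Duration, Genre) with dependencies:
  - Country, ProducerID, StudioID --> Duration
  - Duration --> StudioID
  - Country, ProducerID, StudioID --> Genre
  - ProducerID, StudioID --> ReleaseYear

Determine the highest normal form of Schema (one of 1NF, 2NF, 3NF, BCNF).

Candidate keys: {Country, Duration, ProducerID}, {Country, ProducerID, StudioID}. Prime attributes: {Country, Duration, ProducerID, StudioID}.
For Duration --> StudioID we have {Duration}⁺ = {Duration, StudioID}; {Duration} is not a superkey, so BCNF fails.
Because {ReleaseYear} is non-prime and the left side of ProducerID, StudioID --> ReleaseYear is not a superkey, the relation is not in 3NF.
The proper key subset {Duration, ProducerID} of {Country, Duration, ProducerID} determines non-prime {ReleaseYear}, so the relation is not even in 2NF.

1NF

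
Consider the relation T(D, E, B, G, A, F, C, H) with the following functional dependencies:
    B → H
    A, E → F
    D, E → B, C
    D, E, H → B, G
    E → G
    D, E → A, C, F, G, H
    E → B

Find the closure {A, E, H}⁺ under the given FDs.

Start with {A, E, H}.
A, E → F applies; add {F} → now {A, E, F, H}.
E → G applies; add {G} → now {A, E, F, G, H}.
E → B applies; add {B} → now {A, B, E, F, G, H}.
No further FD applies.

{A, B, E, F, G, H}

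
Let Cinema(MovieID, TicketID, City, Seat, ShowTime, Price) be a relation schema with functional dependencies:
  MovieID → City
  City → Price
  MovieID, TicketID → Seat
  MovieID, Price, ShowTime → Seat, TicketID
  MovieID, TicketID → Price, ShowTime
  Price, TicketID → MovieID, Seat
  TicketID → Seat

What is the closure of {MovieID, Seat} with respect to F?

Start with {MovieID, Seat}.
MovieID → City applies; add {City} → now {City, MovieID, Seat}.
City → Price applies; add {Price} → now {City, MovieID, Price, Seat}.
No further FD applies.

{City, MovieID, Price, Seat}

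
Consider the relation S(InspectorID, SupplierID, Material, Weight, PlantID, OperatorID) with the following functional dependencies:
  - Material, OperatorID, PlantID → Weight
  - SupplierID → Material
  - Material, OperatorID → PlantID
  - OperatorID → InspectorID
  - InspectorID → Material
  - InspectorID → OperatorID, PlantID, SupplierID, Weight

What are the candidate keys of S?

{InspectorID}⁺ = {InspectorID, Material, OperatorID, PlantID, SupplierID, Weight} — all of the relation — so {InspectorID} is a candidate key.
{OperatorID}⁺ = {InspectorID, Material, OperatorID, PlantID, SupplierID, Weight} — all of the relation — so {OperatorID} is a candidate key.
These are minimal and exhaustive — every other superkey contains one of them.

{InspectorID}, {OperatorID}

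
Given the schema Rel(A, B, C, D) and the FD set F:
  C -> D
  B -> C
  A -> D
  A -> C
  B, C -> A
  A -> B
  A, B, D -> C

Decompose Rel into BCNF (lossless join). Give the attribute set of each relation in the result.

Candidate keys of the original relation: {A}, {B}.
In {A, B, C, D}, {C} is not a superkey ({C}⁺ restricted to this set is {C, D}), so split on C -> D into {C, D} and {A, B, C}.
{C, D} is in BCNF.
{A, B, C} is in BCNF.

{A, B, C}; {C, D}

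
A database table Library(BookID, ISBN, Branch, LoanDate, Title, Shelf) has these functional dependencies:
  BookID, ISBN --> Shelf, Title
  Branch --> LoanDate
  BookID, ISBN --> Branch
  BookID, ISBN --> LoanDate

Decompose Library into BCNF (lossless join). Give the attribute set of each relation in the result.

{BookID, Branch, ISBN, Shelf, Title}; {Branch, LoanDate}

Candidate key of the original relation: {BookID, ISBN}.
{BookID, Branch, ISBN, LoanDate, Shelf, Title}: {Branch} determines {Branch, LoanDate} here but is not a superkey — split on Branch --> LoanDate, giving {Branch, LoanDate} and {BookID, Branch, ISBN, Shelf, Title}.
{Branch, LoanDate} is in BCNF.
{BookID, Branch, ISBN, Shelf, Title} is in BCNF.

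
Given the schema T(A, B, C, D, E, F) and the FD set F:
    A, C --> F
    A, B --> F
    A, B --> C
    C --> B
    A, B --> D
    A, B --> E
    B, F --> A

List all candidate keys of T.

{A, B}⁺ = {A, B, C, D, E, F} — all of the relation — so {A, B} is a candidate key.
{A, C}⁺ = {A, B, C, D, E, F} — all of the relation — so {A, C} is a candidate key.
{B, F}⁺ = {A, B, C, D, E, F} — all of the relation — so {B, F} is a candidate key.
{C, F}⁺ = {A, B, C, D, E, F} — all of the relation — so {C, F} is a candidate key.
These are minimal and exhaustive — every other superkey contains one of them.

{A, B}, {A, C}, {B, F}, {C, F}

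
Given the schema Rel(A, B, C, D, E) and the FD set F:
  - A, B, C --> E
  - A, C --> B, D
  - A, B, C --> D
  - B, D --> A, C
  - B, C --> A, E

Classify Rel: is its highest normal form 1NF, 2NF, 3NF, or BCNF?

Candidate keys: {A, C}, {B, C}, {B, D}. Prime attributes: {A, B, C, D}.
Every FD has a superkey on the left, so the relation is in BCNF.

BCNF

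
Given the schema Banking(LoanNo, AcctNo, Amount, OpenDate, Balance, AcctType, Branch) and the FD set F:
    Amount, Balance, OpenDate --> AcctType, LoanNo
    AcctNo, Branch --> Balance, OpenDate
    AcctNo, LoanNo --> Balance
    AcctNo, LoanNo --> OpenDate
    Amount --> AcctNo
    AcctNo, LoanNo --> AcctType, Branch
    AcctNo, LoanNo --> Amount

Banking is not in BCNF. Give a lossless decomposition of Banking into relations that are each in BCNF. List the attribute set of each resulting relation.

{AcctNo, Amount}; {AcctNo, Balance, Branch, OpenDate}; {AcctType, Amount, Branch, LoanNo}

Candidate keys of the original relation: {AcctNo, LoanNo}, {Amount, Balance, OpenDate}, {Amount, Branch}, {Amount, LoanNo}.
Within {AcctNo, AcctType, Amount, Balance, Branch, LoanNo, OpenDate}: {AcctNo, Branch}⁺ ∩ {AcctNo, AcctType, Amount, Balance, Branch, LoanNo, OpenDate} = {AcctNo, Balance, Branch, OpenDate}, not the whole set, so AcctNo, Branch --> Balance, OpenDate violates BCNF; decompose into {AcctNo, Balance, Branch, OpenDate} and {AcctNo, AcctType, Amount, Branch, LoanNo}.
{AcctNo, Balance, Branch, OpenDate}: every determinant is a superkey — BCNF.
Within {AcctNo, AcctType, Amount, Branch, LoanNo}: {Amount}⁺ ∩ {AcctNo, AcctType, Amount, Branch, LoanNo} = {AcctNo, Amount}, not the whole set, so Amount --> AcctNo violates BCNF; decompose into {AcctNo, Amount} and {AcctType, Amount, Branch, LoanNo}.
{AcctNo, Amount}: every determinant is a superkey — BCNF.
{AcctType, Amount, Branch, LoanNo}: every determinant is a superkey — BCNF.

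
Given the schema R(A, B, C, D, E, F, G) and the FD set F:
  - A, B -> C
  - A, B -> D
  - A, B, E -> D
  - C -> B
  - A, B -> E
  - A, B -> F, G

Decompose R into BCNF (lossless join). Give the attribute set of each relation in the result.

Candidate keys of the original relation: {A, B}, {A, C}.
{A, B, C, D, E, F, G}: {C} determines {B, C} here but is not a superkey — split on C -> B, giving {B, C} and {A, C, D, E, F, G}.
{B, C} is in BCNF.
{A, C, D, E, F, G} is in BCNF.

{A, C, D, E, F, G}; {B, C}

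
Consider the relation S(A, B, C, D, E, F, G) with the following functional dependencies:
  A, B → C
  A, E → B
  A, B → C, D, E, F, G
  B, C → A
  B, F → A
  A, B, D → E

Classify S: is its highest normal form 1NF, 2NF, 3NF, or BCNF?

Candidate keys: {A, B}, {A, E}, {B, C}, {B, F}. Prime attributes: {A, B, C, E, F}.
The left-hand side of every FD is a superkey, so BCNF is satisfied.

BCNF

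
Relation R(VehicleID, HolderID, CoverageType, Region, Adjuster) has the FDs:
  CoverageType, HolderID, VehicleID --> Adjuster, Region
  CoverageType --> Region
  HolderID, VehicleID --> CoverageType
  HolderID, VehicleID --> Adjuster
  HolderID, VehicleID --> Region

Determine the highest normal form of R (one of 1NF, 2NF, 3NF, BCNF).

Candidate key: {HolderID, VehicleID}. Prime attributes: {HolderID, VehicleID}.
CoverageType --> Region: {CoverageType}⁺ = {CoverageType, Region}, which is not all of the attributes, so the left side is not a superkey — BCNF is violated.
Because {Region} is non-prime and the left side of CoverageType --> Region is not a superkey, the relation is not in 3NF.
Checking every proper subset of each key, none determines a non-prime attribute — 2NF is satisfied.

2NF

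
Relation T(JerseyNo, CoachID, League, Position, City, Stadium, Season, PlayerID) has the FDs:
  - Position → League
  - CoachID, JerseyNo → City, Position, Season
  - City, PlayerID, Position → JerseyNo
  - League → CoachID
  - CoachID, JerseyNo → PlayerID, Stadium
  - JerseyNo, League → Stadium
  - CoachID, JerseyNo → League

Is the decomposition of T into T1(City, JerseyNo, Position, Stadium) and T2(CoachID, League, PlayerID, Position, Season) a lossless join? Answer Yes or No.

No

The shared attributes are {Position} and {Position}⁺ = {CoachID, League, Position}.
Neither T1 nor T2 is contained in that closure, so the decomposition is lossy.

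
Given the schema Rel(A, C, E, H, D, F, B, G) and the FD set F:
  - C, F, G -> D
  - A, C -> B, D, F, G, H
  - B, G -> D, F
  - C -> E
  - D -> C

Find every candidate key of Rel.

{A, B, G}, {A, C}, {A, D}

No FD produces {A}, so it must be in every candidate key.
{A, C}⁺ = {A, B, C, D, E, F, G, H}, which is every attribute, so {A, C} is a candidate key.
{A, D}⁺ = {A, B, C, D, E, F, G, H}, which is every attribute, so {A, D} is a candidate key.
{A, B, G}⁺ = {A, B, C, D, E, F, G, H}, which is every attribute, so {A, B, G} is a candidate key.
No proper subset of any of these is a key, and no other minimal superkey exists.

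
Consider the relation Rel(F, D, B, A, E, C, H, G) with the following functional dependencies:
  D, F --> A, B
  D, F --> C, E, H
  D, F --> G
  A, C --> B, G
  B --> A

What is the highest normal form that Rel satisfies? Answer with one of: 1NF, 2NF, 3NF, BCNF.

Candidate key: {D, F}. Prime attributes: {D, F}.
A, C --> B, G: {A, C}⁺ = {A, B, C, G}, which is not all of the attributes, so the left side is not a superkey — BCNF is violated.
A, C --> B, G has non-prime {B, G} on the right and a non-superkey on the left, so 3NF fails.
No non-prime attribute depends on a proper subset of any candidate key, so 2NF holds.

2NF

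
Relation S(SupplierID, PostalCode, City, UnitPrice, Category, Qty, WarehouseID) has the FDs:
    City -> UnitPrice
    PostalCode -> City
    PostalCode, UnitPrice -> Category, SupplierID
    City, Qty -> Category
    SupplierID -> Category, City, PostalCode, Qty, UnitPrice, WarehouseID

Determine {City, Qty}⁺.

Start with {City, Qty}.
City -> UnitPrice applies; add {UnitPrice} → now {City, Qty, UnitPrice}.
City, Qty -> Category applies; add {Category} → now {Category, City, Qty, UnitPrice}.
No further FD applies.

{Category, City, Qty, UnitPrice}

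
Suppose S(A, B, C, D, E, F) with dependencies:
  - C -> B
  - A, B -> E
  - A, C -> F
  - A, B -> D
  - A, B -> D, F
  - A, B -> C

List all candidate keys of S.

{A, B}, {A, C}

Attributes never on any right-hand side: {A} — every candidate key must contain it.
{A, B}⁺ = {A, B, C, D, E, F} — all of the relation — so {A, B} is a candidate key.
{A, C}⁺ = {A, B, C, D, E, F} — all of the relation — so {A, C} is a candidate key.
Any other superkey properly contains one of these, so there are no further candidate keys.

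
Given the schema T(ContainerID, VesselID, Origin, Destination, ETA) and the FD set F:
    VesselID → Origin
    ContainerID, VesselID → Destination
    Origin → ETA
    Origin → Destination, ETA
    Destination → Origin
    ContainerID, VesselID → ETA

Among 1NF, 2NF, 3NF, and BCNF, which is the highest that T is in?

Candidate key: {ContainerID, VesselID}. Prime attributes: {ContainerID, VesselID}.
VesselID → Origin: {VesselID}⁺ = {Destination, ETA, Origin, VesselID}, which is not all of the attributes, so the left side is not a superkey — BCNF is violated.
Because {Origin} is non-prime and the left side of VesselID → Origin is not a superkey, the relation is not in 3NF.
{VesselID} is a proper subset of the key {ContainerID, VesselID}, and {VesselID}⁺ contains the non-prime attributes {Destination, ETA, Origin} — a partial dependency, so 2NF is violated.

1NF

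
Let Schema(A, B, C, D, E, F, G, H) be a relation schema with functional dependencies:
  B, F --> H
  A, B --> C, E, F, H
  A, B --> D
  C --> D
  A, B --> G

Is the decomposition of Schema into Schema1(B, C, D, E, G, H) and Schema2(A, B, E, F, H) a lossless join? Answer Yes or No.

The shared attributes are {B, E, H} and {B, E, H}⁺ = {B, E, H}.
Schema1 ⊄ {B, E, H} and Schema2 ⊄ {B, E, H}, so the split is lossy.

No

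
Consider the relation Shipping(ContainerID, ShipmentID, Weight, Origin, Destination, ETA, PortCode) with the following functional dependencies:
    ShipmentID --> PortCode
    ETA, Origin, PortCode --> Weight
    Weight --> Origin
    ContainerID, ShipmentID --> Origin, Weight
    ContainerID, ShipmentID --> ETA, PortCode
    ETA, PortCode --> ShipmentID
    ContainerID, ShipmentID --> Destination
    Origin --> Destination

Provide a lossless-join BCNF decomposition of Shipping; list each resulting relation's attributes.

Candidate keys of the original relation: {ContainerID, ETA, PortCode}, {ContainerID, ShipmentID}.
In {ContainerID, Destination, ETA, Origin, PortCode, ShipmentID, Weight}, {ShipmentID} is not a superkey ({ShipmentID}⁺ restricted to this set is {PortCode, ShipmentID}), so split on ShipmentID --> PortCode into {PortCode, ShipmentID} and {ContainerID, Destination, ETA, Origin, ShipmentID, Weight}.
{PortCode, ShipmentID} is in BCNF.
In {ContainerID, Destination, ETA, Origin, ShipmentID, Weight}, {Weight} is not a superkey ({Weight}⁺ restricted to this set is {Destination, Origin, Weight}), so split on Weight --> Destination, Origin into {Destination, Origin, Weight} and {ContainerID, ETA, ShipmentID, Weight}.
In {Destination, Origin, Weight}, {Origin} is not a superkey ({Origin}⁺ restricted to this set is {Destination, Origin}), so split on Origin --> Destination into {Destination, Origin} and {Origin, Weight}.
{Destination, Origin} is in BCNF.
{Origin, Weight} is in BCNF.
{ContainerID, ETA, ShipmentID, Weight} is in BCNF.

{ContainerID, ETA, ShipmentID, Weight}; {Destination, Origin}; {Origin, Weight}; {PortCode, ShipmentID}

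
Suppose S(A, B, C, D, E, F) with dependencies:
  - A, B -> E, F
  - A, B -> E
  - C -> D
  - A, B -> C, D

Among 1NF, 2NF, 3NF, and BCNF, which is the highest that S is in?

2NF

Candidate key: {A, B}. Prime attributes: {A, B}.
C -> D: {C}⁺ = {C, D}, which is not all of the attributes, so the left side is not a superkey — BCNF is violated.
C -> D has non-prime {D} on the right and a non-superkey on the left, so 3NF fails.
Checking every proper subset of each key, none determines a non-prime attribute — 2NF is satisfied.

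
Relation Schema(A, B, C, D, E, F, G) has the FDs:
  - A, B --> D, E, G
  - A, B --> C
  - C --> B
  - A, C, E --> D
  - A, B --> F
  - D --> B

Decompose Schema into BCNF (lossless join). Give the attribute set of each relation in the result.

{A, C, D, E, F, G}; {B, C}

Candidate keys of the original relation: {A, B}, {A, C}, {A, D}.
Within {A, B, C, D, E, F, G}: {C}⁺ ∩ {A, B, C, D, E, F, G} = {B, C}, not the whole set, so C --> B violates BCNF; decompose into {B, C} and {A, C, D, E, F, G}.
{B, C} is in BCNF.
{A, C, D, E, F, G} is in BCNF.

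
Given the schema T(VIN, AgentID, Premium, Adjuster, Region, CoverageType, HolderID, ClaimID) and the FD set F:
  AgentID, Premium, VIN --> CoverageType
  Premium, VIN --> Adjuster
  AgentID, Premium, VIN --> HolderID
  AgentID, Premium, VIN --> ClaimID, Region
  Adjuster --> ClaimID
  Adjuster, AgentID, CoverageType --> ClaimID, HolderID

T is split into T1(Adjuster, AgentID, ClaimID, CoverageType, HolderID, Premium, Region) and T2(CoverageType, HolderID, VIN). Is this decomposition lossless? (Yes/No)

Common attributes: {CoverageType, HolderID}; their closure is {CoverageType, HolderID}.
Neither T1 nor T2 is contained in that closure, so the decomposition is lossy.

No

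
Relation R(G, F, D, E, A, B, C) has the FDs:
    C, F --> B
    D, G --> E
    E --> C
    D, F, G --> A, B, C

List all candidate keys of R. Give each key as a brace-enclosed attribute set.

{D, F, G} never appear on the right of any FD, so every key must include all of them.
{D, F, G}⁺ = {A, B, C, D, E, F, G}, which is every attribute, so {D, F, G} is a candidate key.
No smaller or unrelated set reaches every attribute, so there are no other keys.

{D, F, G}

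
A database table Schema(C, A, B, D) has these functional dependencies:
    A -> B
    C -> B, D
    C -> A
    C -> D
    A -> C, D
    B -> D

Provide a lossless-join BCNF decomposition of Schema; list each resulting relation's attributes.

{A, B, C}; {B, D}

Candidate keys of the original relation: {A}, {C}.
{A, B, C, D}: {B} determines {B, D} here but is not a superkey — split on B -> D, giving {B, D} and {A, B, C}.
{B, D}: every determinant is a superkey — BCNF.
{A, B, C}: every determinant is a superkey — BCNF.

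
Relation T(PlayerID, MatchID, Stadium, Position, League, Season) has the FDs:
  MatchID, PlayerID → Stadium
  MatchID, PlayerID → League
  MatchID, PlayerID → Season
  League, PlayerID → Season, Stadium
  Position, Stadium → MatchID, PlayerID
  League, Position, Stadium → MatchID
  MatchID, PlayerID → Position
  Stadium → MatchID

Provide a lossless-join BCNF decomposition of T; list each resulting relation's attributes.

Candidate keys of the original relation: {League, PlayerID}, {MatchID, PlayerID}, {PlayerID, Stadium}, {Position, Stadium}.
{League, MatchID, PlayerID, Position, Season, Stadium}: {Stadium} determines {MatchID, Stadium} here but is not a superkey — split on Stadium → MatchID, giving {MatchID, Stadium} and {League, PlayerID, Position, Season, Stadium}.
{MatchID, Stadium}: every determinant is a superkey — BCNF.
{League, PlayerID, Position, Season, Stadium}: every determinant is a superkey — BCNF.

{League, PlayerID, Position, Season, Stadium}; {MatchID, Stadium}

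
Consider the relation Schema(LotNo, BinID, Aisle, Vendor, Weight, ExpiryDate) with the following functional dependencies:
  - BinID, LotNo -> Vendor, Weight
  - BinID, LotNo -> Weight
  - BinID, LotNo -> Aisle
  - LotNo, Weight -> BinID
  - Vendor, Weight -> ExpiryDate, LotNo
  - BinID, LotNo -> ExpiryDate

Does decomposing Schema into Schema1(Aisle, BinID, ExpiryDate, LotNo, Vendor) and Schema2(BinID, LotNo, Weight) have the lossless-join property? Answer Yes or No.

Yes

The shared attributes are {BinID, LotNo} and {BinID, LotNo}⁺ = {Aisle, BinID, ExpiryDate, LotNo, Vendor, Weight}.
Since Schema1 ⊆ {Aisle, BinID, ExpiryDate, LotNo, Vendor, Weight}, the intersection is a superkey of Schema1; the decomposition is lossless.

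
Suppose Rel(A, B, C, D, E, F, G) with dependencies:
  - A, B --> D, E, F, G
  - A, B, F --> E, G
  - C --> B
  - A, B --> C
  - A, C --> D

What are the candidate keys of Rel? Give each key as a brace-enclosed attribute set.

{A, B}, {A, C}

{A} never appears on the right of any FD, so every key must include it.
{A, B}⁺ = {A, B, C, D, E, F, G} — all of the relation — so {A, B} is a candidate key.
{A, C}⁺ = {A, B, C, D, E, F, G} — all of the relation — so {A, C} is a candidate key.
No proper subset of any of these is a key, and no other minimal superkey exists.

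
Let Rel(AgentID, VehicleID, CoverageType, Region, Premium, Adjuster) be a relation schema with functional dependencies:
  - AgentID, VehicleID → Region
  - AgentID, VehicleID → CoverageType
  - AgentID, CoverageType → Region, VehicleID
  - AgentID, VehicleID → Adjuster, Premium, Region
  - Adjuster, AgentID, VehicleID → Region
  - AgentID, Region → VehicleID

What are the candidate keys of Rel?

{AgentID, CoverageType}, {AgentID, Region}, {AgentID, VehicleID}

No FD produces {AgentID}, so it must be in every candidate key.
{AgentID, CoverageType}⁺ = {Adjuster, AgentID, CoverageType, Premium, Region, VehicleID}, which is every attribute, so {AgentID, CoverageType} is a candidate key.
{AgentID, Region}⁺ = {Adjuster, AgentID, CoverageType, Premium, Region, VehicleID}, which is every attribute, so {AgentID, Region} is a candidate key.
{AgentID, VehicleID}⁺ = {Adjuster, AgentID, CoverageType, Premium, Region, VehicleID}, which is every attribute, so {AgentID, VehicleID} is a candidate key.
These are minimal and exhaustive — every other superkey contains one of them.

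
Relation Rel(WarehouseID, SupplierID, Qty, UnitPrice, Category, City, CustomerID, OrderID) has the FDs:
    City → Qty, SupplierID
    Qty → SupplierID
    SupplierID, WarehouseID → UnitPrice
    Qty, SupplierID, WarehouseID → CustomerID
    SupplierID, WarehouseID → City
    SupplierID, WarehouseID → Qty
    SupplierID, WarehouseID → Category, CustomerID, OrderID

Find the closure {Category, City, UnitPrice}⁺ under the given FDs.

{Category, City, Qty, SupplierID, UnitPrice}

Start with {Category, City, UnitPrice}.
City → Qty, SupplierID applies; add {Qty, SupplierID} → now {Category, City, Qty, SupplierID, UnitPrice}.
No further FD applies.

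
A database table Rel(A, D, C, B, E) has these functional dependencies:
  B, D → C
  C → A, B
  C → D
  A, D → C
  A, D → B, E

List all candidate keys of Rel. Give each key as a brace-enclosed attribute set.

{A, D}, {B, D}, {C}

{C} is a candidate key since {C}⁺ = {A, B, C, D, E} covers every attribute.
{A, D} is a candidate key since {A, D}⁺ = {A, B, C, D, E} covers every attribute.
{B, D} is a candidate key since {B, D}⁺ = {A, B, C, D, E} covers every attribute.
These are minimal and exhaustive — every other superkey contains one of them.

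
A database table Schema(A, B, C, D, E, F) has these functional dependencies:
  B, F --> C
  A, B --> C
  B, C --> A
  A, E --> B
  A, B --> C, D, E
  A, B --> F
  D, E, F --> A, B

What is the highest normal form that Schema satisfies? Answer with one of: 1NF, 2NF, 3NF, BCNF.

Candidate keys: {A, B}, {A, E}, {B, C}, {B, F}, {D, E, F}. Prime attributes: {A, B, C, D, E, F}.
Each dependency's left side is a superkey — BCNF holds.

BCNF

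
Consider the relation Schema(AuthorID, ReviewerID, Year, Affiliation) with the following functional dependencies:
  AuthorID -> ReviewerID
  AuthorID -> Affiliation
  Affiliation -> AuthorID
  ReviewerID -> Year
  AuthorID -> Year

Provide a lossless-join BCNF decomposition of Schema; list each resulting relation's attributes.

Candidate keys of the original relation: {Affiliation}, {AuthorID}.
Within {Affiliation, AuthorID, ReviewerID, Year}: {ReviewerID}⁺ ∩ {Affiliation, AuthorID, ReviewerID, Year} = {ReviewerID, Year}, not the whole set, so ReviewerID -> Year violates BCNF; decompose into {ReviewerID, Year} and {Affiliation, AuthorID, ReviewerID}.
{ReviewerID, Year} is in BCNF.
{Affiliation, AuthorID, ReviewerID} is in BCNF.

{Affiliation, AuthorID, ReviewerID}; {ReviewerID, Year}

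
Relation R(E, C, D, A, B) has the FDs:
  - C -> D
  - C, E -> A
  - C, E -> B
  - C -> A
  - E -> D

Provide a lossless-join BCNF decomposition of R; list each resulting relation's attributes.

{A, C, D}; {B, C, E}

Candidate key of the original relation: {C, E}.
Within {A, B, C, D, E}: {C}⁺ ∩ {A, B, C, D, E} = {A, C, D}, not the whole set, so C -> A, D violates BCNF; decompose into {A, C, D} and {B, C, E}.
{A, C, D}: every determinant is a superkey — BCNF.
{B, C, E}: every determinant is a superkey — BCNF.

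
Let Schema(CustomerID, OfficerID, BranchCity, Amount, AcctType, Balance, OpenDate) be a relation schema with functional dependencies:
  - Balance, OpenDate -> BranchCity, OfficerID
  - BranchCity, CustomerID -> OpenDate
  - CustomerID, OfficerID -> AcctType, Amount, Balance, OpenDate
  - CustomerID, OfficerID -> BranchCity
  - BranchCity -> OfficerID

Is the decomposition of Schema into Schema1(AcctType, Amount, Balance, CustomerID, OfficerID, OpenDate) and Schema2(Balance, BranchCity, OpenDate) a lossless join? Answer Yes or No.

Yes

The shared attributes are {Balance, OpenDate} and {Balance, OpenDate}⁺ = {Balance, BranchCity, OfficerID, OpenDate}.
This includes all of Schema2, so the common attributes are a superkey of Schema2 — the join is lossless.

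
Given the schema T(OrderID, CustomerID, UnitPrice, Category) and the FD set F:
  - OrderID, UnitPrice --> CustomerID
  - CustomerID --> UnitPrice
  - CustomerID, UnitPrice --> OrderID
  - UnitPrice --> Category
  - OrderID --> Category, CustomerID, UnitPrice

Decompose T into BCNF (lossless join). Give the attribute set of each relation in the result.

Candidate keys of the original relation: {CustomerID}, {OrderID}.
{Category, CustomerID, OrderID, UnitPrice}: {UnitPrice} determines {Category, UnitPrice} here but is not a superkey — split on UnitPrice --> Category, giving {Category, UnitPrice} and {CustomerID, OrderID, UnitPrice}.
{Category, UnitPrice} has no BCNF violation.
{CustomerID, OrderID, UnitPrice} has no BCNF violation.

{Category, UnitPrice}; {CustomerID, OrderID, UnitPrice}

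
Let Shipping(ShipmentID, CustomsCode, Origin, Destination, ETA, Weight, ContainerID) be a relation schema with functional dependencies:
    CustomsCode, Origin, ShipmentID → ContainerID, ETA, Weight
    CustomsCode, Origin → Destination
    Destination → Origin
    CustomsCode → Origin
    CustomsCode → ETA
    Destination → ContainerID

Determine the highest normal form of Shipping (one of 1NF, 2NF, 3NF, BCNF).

1NF

Candidate key: {CustomsCode, ShipmentID}. Prime attributes: {CustomsCode, ShipmentID}.
CustomsCode, Origin → Destination: {CustomsCode, Origin}⁺ = {ContainerID, CustomsCode, Destination, ETA, Origin}, which is not all of the attributes, so the left side is not a superkey — BCNF is violated.
Because {Destination} is non-prime and the left side of CustomsCode, Origin → Destination is not a superkey, the relation is not in 3NF.
Since {CustomsCode} ⊂ {CustomsCode, ShipmentID} and {CustomsCode}⁺ ⊇ {ContainerID, Destination, ETA, Origin} with {ContainerID, Destination, ETA, Origin} non-prime, there is a partial dependency; 2NF fails.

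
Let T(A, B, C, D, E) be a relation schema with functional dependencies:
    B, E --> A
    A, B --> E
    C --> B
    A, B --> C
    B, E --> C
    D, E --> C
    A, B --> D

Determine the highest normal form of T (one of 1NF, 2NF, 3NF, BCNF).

3NF

Candidate keys: {A, B}, {A, C}, {B, E}, {C, E}, {D, E}. Prime attributes: {A, B, C, D, E}.
C --> B breaks BCNF: {C}⁺ = {B, C}, so {C} is not a superkey.
Its right-hand attributes {B} are all prime, as are those of every other non-superkey FD — the relation is in 3NF.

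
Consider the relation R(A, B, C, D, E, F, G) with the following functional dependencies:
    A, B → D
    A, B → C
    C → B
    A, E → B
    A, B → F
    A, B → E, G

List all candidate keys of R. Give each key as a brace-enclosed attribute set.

{A, B}, {A, C}, {A, E}

{A} never appears on the right of any FD, so every key must include it.
Closure of {A, B} is {A, B, C, D, E, F, G}, the whole schema; {A, B} is a candidate key.
Closure of {A, C} is {A, B, C, D, E, F, G}, the whole schema; {A, C} is a candidate key.
Closure of {A, E} is {A, B, C, D, E, F, G}, the whole schema; {A, E} is a candidate key.
Any other superkey properly contains one of these, so there are no further candidate keys.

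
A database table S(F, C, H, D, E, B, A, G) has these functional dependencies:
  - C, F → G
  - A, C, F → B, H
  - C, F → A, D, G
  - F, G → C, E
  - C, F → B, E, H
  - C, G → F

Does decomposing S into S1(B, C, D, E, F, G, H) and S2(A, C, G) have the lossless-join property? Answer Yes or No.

S1 ∩ S2 = {C, G}; its closure under F is {A, B, C, D, E, F, G, H}.
Since S1 ⊆ {A, B, C, D, E, F, G, H}, the intersection is a superkey of S1; the decomposition is lossless.

Yes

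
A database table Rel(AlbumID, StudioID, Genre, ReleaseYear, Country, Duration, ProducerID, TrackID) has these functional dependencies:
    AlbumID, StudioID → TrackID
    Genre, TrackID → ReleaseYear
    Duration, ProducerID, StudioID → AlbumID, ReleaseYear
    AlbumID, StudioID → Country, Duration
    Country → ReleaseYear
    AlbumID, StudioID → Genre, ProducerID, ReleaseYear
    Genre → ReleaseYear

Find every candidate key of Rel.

Attributes never on any right-hand side: {StudioID} — every candidate key must contain it.
Closure of {AlbumID, StudioID} is {AlbumID, Country, Duration, Genre, ProducerID, ReleaseYear, StudioID, TrackID}, the whole schema; {AlbumID, StudioID} is a candidate key.
Closure of {Duration, ProducerID, StudioID} is {AlbumID, Country, Duration, Genre, ProducerID, ReleaseYear, StudioID, TrackID}, the whole schema; {Duration, ProducerID, StudioID} is a candidate key.
Any other superkey properly contains one of these, so there are no further candidate keys.

{AlbumID, StudioID}, {Duration, ProducerID, StudioID}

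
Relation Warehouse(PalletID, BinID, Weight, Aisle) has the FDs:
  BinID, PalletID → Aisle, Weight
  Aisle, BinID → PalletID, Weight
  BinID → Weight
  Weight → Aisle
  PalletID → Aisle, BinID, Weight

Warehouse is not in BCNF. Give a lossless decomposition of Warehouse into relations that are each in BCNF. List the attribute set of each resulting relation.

{Aisle, Weight}; {BinID, PalletID, Weight}

Candidate keys of the original relation: {BinID}, {PalletID}.
{Aisle, BinID, PalletID, Weight}: {Weight} determines {Aisle, Weight} here but is not a superkey — split on Weight → Aisle, giving {Aisle, Weight} and {BinID, PalletID, Weight}.
{Aisle, Weight}: every determinant is a superkey — BCNF.
{BinID, PalletID, Weight}: every determinant is a superkey — BCNF.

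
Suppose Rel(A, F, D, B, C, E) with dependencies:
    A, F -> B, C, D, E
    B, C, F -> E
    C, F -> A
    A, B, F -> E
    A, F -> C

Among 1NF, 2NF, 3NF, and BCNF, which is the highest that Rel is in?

BCNF

Candidate keys: {A, F}, {C, F}. Prime attributes: {A, C, F}.
Every FD has a superkey on the left, so the relation is in BCNF.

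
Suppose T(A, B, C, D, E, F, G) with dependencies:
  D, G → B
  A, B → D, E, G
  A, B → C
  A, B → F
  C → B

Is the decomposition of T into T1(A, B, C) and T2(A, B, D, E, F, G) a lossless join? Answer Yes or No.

Common attributes: {A, B}; their closure is {A, B, C, D, E, F, G}.
Since T1 ⊆ {A, B, C, D, E, F, G}, the intersection is a superkey of T1; the decomposition is lossless.

Yes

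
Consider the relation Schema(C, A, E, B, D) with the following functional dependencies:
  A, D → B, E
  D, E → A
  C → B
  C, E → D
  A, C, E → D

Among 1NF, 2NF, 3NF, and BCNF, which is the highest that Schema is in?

Candidate keys: {A, C, D}, {C, E}. Prime attributes: {A, C, D, E}.
For A, D → B, E we have {A, D}⁺ = {A, B, D, E}; {A, D} is not a superkey, so BCNF fails.
A, D → B, E determines the non-prime attribute {B} from a non-superkey — 3NF is violated.
{C} is a proper subset of the key {C, E}, and {C}⁺ contains the non-prime attribute {B} — a partial dependency, so 2NF is violated.

1NF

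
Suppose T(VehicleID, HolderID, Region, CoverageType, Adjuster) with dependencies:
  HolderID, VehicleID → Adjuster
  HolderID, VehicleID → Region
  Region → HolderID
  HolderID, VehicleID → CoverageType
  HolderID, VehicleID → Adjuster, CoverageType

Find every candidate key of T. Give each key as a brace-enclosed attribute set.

{VehicleID} never appears on the right of any FD, so every key must include it.
{HolderID, VehicleID} is a candidate key since {HolderID, VehicleID}⁺ = {Adjuster, CoverageType, HolderID, Region, VehicleID} covers every attribute.
{Region, VehicleID} is a candidate key since {Region, VehicleID}⁺ = {Adjuster, CoverageType, HolderID, Region, VehicleID} covers every attribute.
No proper subset of any of these is a key, and no other minimal superkey exists.

{HolderID, VehicleID}, {Region, VehicleID}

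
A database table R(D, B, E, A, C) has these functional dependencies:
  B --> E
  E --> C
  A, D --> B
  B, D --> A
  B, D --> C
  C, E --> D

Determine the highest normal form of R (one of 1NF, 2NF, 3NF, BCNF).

1NF

Candidate keys: {A, D}, {A, E}, {B}. Prime attributes: {A, B, D, E}.
For E --> C we have {E}⁺ = {C, D, E}; {E} is not a superkey, so BCNF fails.
Because {C} is non-prime and the left side of E --> C is not a superkey, the relation is not in 3NF.
The proper key subset {E} of {A, E} determines non-prime {C}, so the relation is not even in 2NF.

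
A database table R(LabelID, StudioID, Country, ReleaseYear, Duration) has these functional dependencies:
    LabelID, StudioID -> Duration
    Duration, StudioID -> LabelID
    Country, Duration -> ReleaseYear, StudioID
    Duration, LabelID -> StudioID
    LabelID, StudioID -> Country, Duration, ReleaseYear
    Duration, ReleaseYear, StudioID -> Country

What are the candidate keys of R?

{Country, Duration}, {Duration, LabelID}, {Duration, StudioID}, {LabelID, StudioID}

{Country, Duration} is a candidate key since {Country, Duration}⁺ = {Country, Duration, LabelID, ReleaseYear, StudioID} covers every attribute.
{Duration, LabelID} is a candidate key since {Duration, LabelID}⁺ = {Country, Duration, LabelID, ReleaseYear, StudioID} covers every attribute.
{Duration, StudioID} is a candidate key since {Duration, StudioID}⁺ = {Country, Duration, LabelID, ReleaseYear, StudioID} covers every attribute.
{LabelID, StudioID} is a candidate key since {LabelID, StudioID}⁺ = {Country, Duration, LabelID, ReleaseYear, StudioID} covers every attribute.
Any other superkey properly contains one of these, so there are no further candidate keys.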